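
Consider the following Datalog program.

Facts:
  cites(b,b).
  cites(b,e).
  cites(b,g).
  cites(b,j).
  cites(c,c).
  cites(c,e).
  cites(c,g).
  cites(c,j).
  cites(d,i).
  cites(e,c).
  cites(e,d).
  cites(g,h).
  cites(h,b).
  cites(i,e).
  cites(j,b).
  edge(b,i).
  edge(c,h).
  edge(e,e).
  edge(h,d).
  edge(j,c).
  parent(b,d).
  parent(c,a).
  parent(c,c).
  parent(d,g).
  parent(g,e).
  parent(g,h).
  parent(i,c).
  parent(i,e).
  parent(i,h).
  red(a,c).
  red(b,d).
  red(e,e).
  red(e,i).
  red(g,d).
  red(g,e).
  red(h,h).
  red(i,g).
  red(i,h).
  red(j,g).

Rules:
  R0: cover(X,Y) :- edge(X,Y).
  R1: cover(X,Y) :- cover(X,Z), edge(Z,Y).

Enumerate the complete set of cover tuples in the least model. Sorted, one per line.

round 1: derive cover(b,i) via R0 from edge(b,i)
round 1: derive cover(c,h) via R0 from edge(c,h)
round 1: derive cover(e,e) via R0 from edge(e,e)
round 1: derive cover(h,d) via R0 from edge(h,d)
round 1: derive cover(j,c) via R0 from edge(j,c)
round 2: derive cover(c,d) via R1 from cover(c,h), edge(h,d)
round 2: derive cover(j,h) via R1 from cover(j,c), edge(c,h)
round 3: derive cover(j,d) via R1 from cover(j,h), edge(h,d)

cover(b,i)
cover(c,d)
cover(c,h)
cover(e,e)
cover(h,d)
cover(j,c)
cover(j,d)
cover(j,h)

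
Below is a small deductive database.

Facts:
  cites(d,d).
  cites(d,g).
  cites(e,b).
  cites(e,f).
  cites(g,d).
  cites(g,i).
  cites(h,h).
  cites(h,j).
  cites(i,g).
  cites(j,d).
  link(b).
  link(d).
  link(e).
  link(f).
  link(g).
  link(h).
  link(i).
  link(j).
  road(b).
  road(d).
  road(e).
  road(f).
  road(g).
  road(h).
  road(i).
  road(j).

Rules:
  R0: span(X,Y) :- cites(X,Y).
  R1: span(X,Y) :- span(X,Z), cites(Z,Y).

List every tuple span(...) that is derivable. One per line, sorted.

span(d,d)
span(d,g)
span(d,i)
span(e,b)
span(e,f)
span(g,d)
span(g,g)
span(g,i)
span(h,d)
span(h,g)
span(h,h)
span(h,i)
span(h,j)
span(i,d)
span(i,g)
span(i,i)
span(j,d)
span(j,g)
span(j,i)

round 1: derive span(d,d) via R0 from cites(d,d)
round 1: derive span(d,g) via R0 from cites(d,g)
round 1: derive span(e,b) via R0 from cites(e,b)
round 1: derive span(e,f) via R0 from cites(e,f)
round 1: derive span(g,d) via R0 from cites(g,d)
round 1: derive span(g,i) via R0 from cites(g,i)
round 1: derive span(h,h) via R0 from cites(h,h)
round 1: derive span(h,j) via R0 from cites(h,j)
round 1: derive span(i,g) via R0 from cites(i,g)
round 1: derive span(j,d) via R0 from cites(j,d)
round 2: derive span(d,i) via R1 from span(d,g), cites(g,i)
round 2: derive span(g,g) via R1 from span(g,d), cites(d,g)
round 2: derive span(h,d) via R1 from span(h,j), cites(j,d)
round 2: derive span(i,d) via R1 from span(i,g), cites(g,d)
round 2: derive span(i,i) via R1 from span(i,g), cites(g,i)
round 2: derive span(j,g) via R1 from span(j,d), cites(d,g)
round 3: derive span(h,g) via R1 from span(h,d), cites(d,g)
round 3: derive span(j,i) via R1 from span(j,g), cites(g,i)
round 4: derive span(h,i) via R1 from span(h,g), cites(g,i)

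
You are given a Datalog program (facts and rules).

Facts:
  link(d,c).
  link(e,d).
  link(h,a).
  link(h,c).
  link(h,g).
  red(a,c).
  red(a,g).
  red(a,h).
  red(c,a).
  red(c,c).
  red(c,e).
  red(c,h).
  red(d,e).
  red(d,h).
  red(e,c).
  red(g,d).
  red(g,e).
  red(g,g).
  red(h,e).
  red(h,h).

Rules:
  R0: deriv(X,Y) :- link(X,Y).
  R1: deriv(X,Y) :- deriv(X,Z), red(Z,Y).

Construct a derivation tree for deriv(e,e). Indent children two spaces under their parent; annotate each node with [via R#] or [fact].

round 1: derive deriv(d,c) via R0 from link(d,c)
round 1: derive deriv(e,d) via R0 from link(e,d)
round 1: derive deriv(h,a) via R0 from link(h,a)
round 1: derive deriv(h,c) via R0 from link(h,c)
round 1: derive deriv(h,g) via R0 from link(h,g)
round 2: derive deriv(d,a) via R1 from deriv(d,c), red(c,a)
round 2: derive deriv(d,e) via R1 from deriv(d,c), red(c,e)
round 2: derive deriv(d,h) via R1 from deriv(d,c), red(c,h)
round 2: derive deriv(e,e) via R1 from deriv(e,d), red(d,e)
round 2: derive deriv(e,h) via R1 from deriv(e,d), red(d,h)
round 2: derive deriv(h,d) via R1 from deriv(h,g), red(g,d)
round 2: derive deriv(h,e) via R1 from deriv(h,c), red(c,e)
round 2: derive deriv(h,h) via R1 from deriv(h,a), red(a,h)
round 3: derive deriv(d,g) via R1 from deriv(d,a), red(a,g)
round 3: derive deriv(e,c) via R1 from deriv(e,e), red(e,c)
round 4: derive deriv(d,d) via R1 from deriv(d,g), red(g,d)
round 4: derive deriv(e,a) via R1 from deriv(e,c), red(c,a)
round 5: derive deriv(e,g) via R1 from deriv(e,a), red(a,g)

deriv(e,e)  [via R1]
  deriv(e,d)  [via R0]
    link(e,d)  [fact]
  red(d,e)  [fact]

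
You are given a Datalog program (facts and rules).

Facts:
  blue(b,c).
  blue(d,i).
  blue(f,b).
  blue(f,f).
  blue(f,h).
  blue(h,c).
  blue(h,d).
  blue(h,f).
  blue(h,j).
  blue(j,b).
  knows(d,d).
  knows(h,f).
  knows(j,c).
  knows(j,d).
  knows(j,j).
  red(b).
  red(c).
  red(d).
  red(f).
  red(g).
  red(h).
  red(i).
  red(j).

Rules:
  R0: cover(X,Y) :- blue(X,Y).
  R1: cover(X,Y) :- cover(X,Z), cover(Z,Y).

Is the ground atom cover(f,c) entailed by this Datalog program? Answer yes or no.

yes

round 1: derive cover(b,c) via R0 from blue(b,c)
round 1: derive cover(d,i) via R0 from blue(d,i)
round 1: derive cover(f,b) via R0 from blue(f,b)
round 1: derive cover(f,f) via R0 from blue(f,f)
round 1: derive cover(f,h) via R0 from blue(f,h)
round 1: derive cover(h,c) via R0 from blue(h,c)
round 1: derive cover(h,d) via R0 from blue(h,d)
round 1: derive cover(h,f) via R0 from blue(h,f)
round 1: derive cover(h,j) via R0 from blue(h,j)
round 1: derive cover(j,b) via R0 from blue(j,b)
round 2: derive cover(f,c) via R1 from cover(f,b), cover(b,c)
round 2: derive cover(f,d) via R1 from cover(f,h), cover(h,d)
round 2: derive cover(f,j) via R1 from cover(f,h), cover(h,j)
round 2: derive cover(h,b) via R1 from cover(h,f), cover(f,b)
round 2: derive cover(h,h) via R1 from cover(h,f), cover(f,h)
round 2: derive cover(h,i) via R1 from cover(h,d), cover(d,i)
round 2: derive cover(j,c) via R1 from cover(j,b), cover(b,c)
round 3: derive cover(f,i) via R1 from cover(f,d), cover(d,i)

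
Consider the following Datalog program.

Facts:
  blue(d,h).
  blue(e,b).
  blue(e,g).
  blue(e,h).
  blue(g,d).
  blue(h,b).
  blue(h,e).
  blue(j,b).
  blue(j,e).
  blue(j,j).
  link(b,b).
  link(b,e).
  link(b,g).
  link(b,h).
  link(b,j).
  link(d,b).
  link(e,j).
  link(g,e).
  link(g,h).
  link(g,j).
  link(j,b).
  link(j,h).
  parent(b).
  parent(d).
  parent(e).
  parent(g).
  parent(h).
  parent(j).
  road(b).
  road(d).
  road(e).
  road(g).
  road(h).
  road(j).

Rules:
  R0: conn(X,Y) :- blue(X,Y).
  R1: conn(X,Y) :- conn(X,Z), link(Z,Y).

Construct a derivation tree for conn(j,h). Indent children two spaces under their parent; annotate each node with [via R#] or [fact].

round 1: derive conn(d,h) via R0 from blue(d,h)
round 1: derive conn(e,b) via R0 from blue(e,b)
round 1: derive conn(e,g) via R0 from blue(e,g)
round 1: derive conn(e,h) via R0 from blue(e,h)
round 1: derive conn(g,d) via R0 from blue(g,d)
round 1: derive conn(h,b) via R0 from blue(h,b)
round 1: derive conn(h,e) via R0 from blue(h,e)
round 1: derive conn(j,b) via R0 from blue(j,b)
round 1: derive conn(j,e) via R0 from blue(j,e)
round 1: derive conn(j,j) via R0 from blue(j,j)
round 2: derive conn(e,e) via R1 from conn(e,b), link(b,e)
round 2: derive conn(e,j) via R1 from conn(e,b), link(b,j)
round 2: derive conn(g,b) via R1 from conn(g,d), link(d,b)
round 2: derive conn(h,g) via R1 from conn(h,b), link(b,g)
round 2: derive conn(h,h) via R1 from conn(h,b), link(b,h)
round 2: derive conn(h,j) via R1 from conn(h,b), link(b,j)
round 2: derive conn(j,g) via R1 from conn(j,b), link(b,g)
round 2: derive conn(j,h) via R1 from conn(j,b), link(b,h)
round 3: derive conn(g,e) via R1 from conn(g,b), link(b,e)
round 3: derive conn(g,g) via R1 from conn(g,b), link(b,g)
round 3: derive conn(g,h) via R1 from conn(g,b), link(b,h)
round 3: derive conn(g,j) via R1 from conn(g,b), link(b,j)

conn(j,h)  [via R1]
  conn(j,b)  [via R0]
    blue(j,b)  [fact]
  link(b,h)  [fact]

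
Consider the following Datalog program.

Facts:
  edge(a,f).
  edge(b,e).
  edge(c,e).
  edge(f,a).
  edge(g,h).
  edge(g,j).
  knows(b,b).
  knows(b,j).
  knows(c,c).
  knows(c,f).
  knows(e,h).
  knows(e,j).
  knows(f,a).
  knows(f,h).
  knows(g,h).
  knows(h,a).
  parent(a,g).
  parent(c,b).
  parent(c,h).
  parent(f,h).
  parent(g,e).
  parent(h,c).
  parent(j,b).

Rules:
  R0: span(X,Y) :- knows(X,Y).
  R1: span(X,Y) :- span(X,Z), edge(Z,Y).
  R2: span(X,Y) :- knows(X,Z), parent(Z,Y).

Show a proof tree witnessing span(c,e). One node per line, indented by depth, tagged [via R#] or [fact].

span(c,e)  [via R1]
  span(c,b)  [via R2]
    knows(c,c)  [fact]
    parent(c,b)  [fact]
  edge(b,e)  [fact]

round 1: derive span(b,b) via R0 from knows(b,b)
round 1: derive span(b,j) via R0 from knows(b,j)
round 1: derive span(c,c) via R0 from knows(c,c)
round 1: derive span(c,f) via R0 from knows(c,f)
round 1: derive span(e,h) via R0 from knows(e,h)
round 1: derive span(e,j) via R0 from knows(e,j)
round 1: derive span(f,a) via R0 from knows(f,a)
round 1: derive span(f,h) via R0 from knows(f,h)
round 1: derive span(g,h) via R0 from knows(g,h)
round 1: derive span(h,a) via R0 from knows(h,a)
round 1: derive span(c,b) via R2 from knows(c,c), parent(c,b)
round 1: derive span(c,h) via R2 from knows(c,c), parent(c,h)
round 1: derive span(e,b) via R2 from knows(e,j), parent(j,b)
round 1: derive span(e,c) via R2 from knows(e,h), parent(h,c)
round 1: derive span(f,c) via R2 from knows(f,h), parent(h,c)
round 1: derive span(f,g) via R2 from knows(f,a), parent(a,g)
round 1: derive span(g,c) via R2 from knows(g,h), parent(h,c)
round 1: derive span(h,g) via R2 from knows(h,a), parent(a,g)
round 2: derive span(b,e) via R1 from span(b,b), edge(b,e)
round 2: derive span(c,a) via R1 from span(c,f), edge(f,a)
round 2: derive span(c,e) via R1 from span(c,b), edge(b,e)
round 2: derive span(e,e) via R1 from span(e,b), edge(b,e)
round 2: derive span(f,e) via R1 from span(f,c), edge(c,e)
round 2: derive span(f,f) via R1 from span(f,a), edge(a,f)
round 2: derive span(f,j) via R1 from span(f,g), edge(g,j)
round 2: derive span(g,e) via R1 from span(g,c), edge(c,e)
round 2: derive span(h,f) via R1 from span(h,a), edge(a,f)
round 2: derive span(h,h) via R1 from span(h,g), edge(g,h)
round 2: derive span(h,j) via R1 from span(h,g), edge(g,j)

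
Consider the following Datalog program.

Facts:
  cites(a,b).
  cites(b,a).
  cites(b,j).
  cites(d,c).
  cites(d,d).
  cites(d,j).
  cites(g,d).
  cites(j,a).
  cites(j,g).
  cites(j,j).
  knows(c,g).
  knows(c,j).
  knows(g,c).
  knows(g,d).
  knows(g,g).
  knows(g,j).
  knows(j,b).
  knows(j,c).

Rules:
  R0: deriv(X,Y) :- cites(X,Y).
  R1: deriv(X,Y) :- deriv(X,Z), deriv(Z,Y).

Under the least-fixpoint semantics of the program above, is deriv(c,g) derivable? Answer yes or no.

round 1: derive deriv(a,b) via R0 from cites(a,b)
round 1: derive deriv(b,a) via R0 from cites(b,a)
round 1: derive deriv(b,j) via R0 from cites(b,j)
round 1: derive deriv(d,c) via R0 from cites(d,c)
round 1: derive deriv(d,d) via R0 from cites(d,d)
round 1: derive deriv(d,j) via R0 from cites(d,j)
round 1: derive deriv(g,d) via R0 from cites(g,d)
round 1: derive deriv(j,a) via R0 from cites(j,a)
round 1: derive deriv(j,g) via R0 from cites(j,g)
round 1: derive deriv(j,j) via R0 from cites(j,j)
round 2: derive deriv(a,a) via R1 from deriv(a,b), deriv(b,a)
round 2: derive deriv(a,j) via R1 from deriv(a,b), deriv(b,j)
round 2: derive deriv(b,b) via R1 from deriv(b,a), deriv(a,b)
round 2: derive deriv(b,g) via R1 from deriv(b,j), deriv(j,g)
round 2: derive deriv(d,a) via R1 from deriv(d,j), deriv(j,a)
round 2: derive deriv(d,g) via R1 from deriv(d,j), deriv(j,g)
round 2: derive deriv(g,c) via R1 from deriv(g,d), deriv(d,c)
round 2: derive deriv(g,j) via R1 from deriv(g,d), deriv(d,j)
round 2: derive deriv(j,b) via R1 from deriv(j,a), deriv(a,b)
round 2: derive deriv(j,d) via R1 from deriv(j,g), deriv(g,d)
round 3: derive deriv(a,d) via R1 from deriv(a,j), deriv(j,d)
round 3: derive deriv(a,g) via R1 from deriv(a,b), deriv(b,g)
round 3: derive deriv(b,c) via R1 from deriv(b,g), deriv(g,c)
round 3: derive deriv(b,d) via R1 from deriv(b,g), deriv(g,d)
round 3: derive deriv(d,b) via R1 from deriv(d,a), deriv(a,b)
round 3: derive deriv(g,a) via R1 from deriv(g,d), deriv(d,a)
round 3: derive deriv(g,b) via R1 from deriv(g,j), deriv(j,b)
round 3: derive deriv(g,g) via R1 from deriv(g,d), deriv(d,g)
round 3: derive deriv(j,c) via R1 from deriv(j,d), deriv(d,c)
round 4: derive deriv(a,c) via R1 from deriv(a,b), deriv(b,c)

no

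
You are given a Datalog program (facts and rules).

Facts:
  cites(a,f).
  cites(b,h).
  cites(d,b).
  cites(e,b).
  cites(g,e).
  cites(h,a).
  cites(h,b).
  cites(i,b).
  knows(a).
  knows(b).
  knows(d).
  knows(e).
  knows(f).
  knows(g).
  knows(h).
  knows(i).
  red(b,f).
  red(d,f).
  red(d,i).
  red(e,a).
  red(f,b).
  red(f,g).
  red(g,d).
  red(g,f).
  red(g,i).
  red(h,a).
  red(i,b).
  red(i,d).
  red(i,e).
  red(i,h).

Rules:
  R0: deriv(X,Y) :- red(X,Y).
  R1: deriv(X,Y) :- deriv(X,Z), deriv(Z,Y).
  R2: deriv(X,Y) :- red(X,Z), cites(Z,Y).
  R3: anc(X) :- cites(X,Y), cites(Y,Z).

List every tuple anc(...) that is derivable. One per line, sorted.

round 1: derive anc(b) via R3 from cites(b,h), cites(h,a)
round 1: derive anc(d) via R3 from cites(d,b), cites(b,h)
round 1: derive anc(e) via R3 from cites(e,b), cites(b,h)
round 1: derive anc(g) via R3 from cites(g,e), cites(e,b)
round 1: derive anc(h) via R3 from cites(h,a), cites(a,f)
round 1: derive anc(i) via R3 from cites(i,b), cites(b,h)

anc(b)
anc(d)
anc(e)
anc(g)
anc(h)
anc(i)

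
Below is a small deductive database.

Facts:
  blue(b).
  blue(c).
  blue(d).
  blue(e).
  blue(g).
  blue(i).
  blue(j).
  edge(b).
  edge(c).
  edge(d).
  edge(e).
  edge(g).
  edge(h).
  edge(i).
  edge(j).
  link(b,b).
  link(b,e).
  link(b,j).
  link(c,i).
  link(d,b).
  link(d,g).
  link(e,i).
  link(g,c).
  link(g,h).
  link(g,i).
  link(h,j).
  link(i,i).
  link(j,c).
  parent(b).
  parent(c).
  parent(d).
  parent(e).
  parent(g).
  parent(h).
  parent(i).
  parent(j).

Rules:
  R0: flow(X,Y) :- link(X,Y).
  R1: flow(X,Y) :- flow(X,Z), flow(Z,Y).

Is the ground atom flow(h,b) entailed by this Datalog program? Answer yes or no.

no

round 1: derive flow(b,b) via R0 from link(b,b)
round 1: derive flow(b,e) via R0 from link(b,e)
round 1: derive flow(b,j) via R0 from link(b,j)
round 1: derive flow(c,i) via R0 from link(c,i)
round 1: derive flow(d,b) via R0 from link(d,b)
round 1: derive flow(d,g) via R0 from link(d,g)
round 1: derive flow(e,i) via R0 from link(e,i)
round 1: derive flow(g,c) via R0 from link(g,c)
round 1: derive flow(g,h) via R0 from link(g,h)
round 1: derive flow(g,i) via R0 from link(g,i)
round 1: derive flow(h,j) via R0 from link(h,j)
round 1: derive flow(i,i) via R0 from link(i,i)
round 1: derive flow(j,c) via R0 from link(j,c)
round 2: derive flow(b,c) via R1 from flow(b,j), flow(j,c)
round 2: derive flow(b,i) via R1 from flow(b,e), flow(e,i)
round 2: derive flow(d,c) via R1 from flow(d,g), flow(g,c)
round 2: derive flow(d,e) via R1 from flow(d,b), flow(b,e)
round 2: derive flow(d,h) via R1 from flow(d,g), flow(g,h)
round 2: derive flow(d,i) via R1 from flow(d,g), flow(g,i)
round 2: derive flow(d,j) via R1 from flow(d,b), flow(b,j)
round 2: derive flow(g,j) via R1 from flow(g,h), flow(h,j)
round 2: derive flow(h,c) via R1 from flow(h,j), flow(j,c)
round 2: derive flow(j,i) via R1 from flow(j,c), flow(c,i)
round 3: derive flow(h,i) via R1 from flow(h,c), flow(c,i)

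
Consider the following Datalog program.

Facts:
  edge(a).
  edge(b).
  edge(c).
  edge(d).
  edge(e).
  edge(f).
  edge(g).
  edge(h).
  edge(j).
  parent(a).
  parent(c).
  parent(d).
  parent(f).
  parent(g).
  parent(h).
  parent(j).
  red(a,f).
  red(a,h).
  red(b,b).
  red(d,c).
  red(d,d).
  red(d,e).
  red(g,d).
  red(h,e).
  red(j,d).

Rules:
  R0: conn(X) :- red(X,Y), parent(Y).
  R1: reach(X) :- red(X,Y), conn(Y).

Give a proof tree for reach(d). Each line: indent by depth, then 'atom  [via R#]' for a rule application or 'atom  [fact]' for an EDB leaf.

round 1: derive conn(a) via R0 from red(a,f), parent(f)
round 1: derive conn(d) via R0 from red(d,c), parent(c)
round 1: derive conn(g) via R0 from red(g,d), parent(d)
round 1: derive conn(j) via R0 from red(j,d), parent(d)
round 2: derive reach(d) via R1 from red(d,d), conn(d)
round 2: derive reach(g) via R1 from red(g,d), conn(d)
round 2: derive reach(j) via R1 from red(j,d), conn(d)

reach(d)  [via R1]
  red(d,d)  [fact]
  conn(d)  [via R0]
    red(d,c)  [fact]
    parent(c)  [fact]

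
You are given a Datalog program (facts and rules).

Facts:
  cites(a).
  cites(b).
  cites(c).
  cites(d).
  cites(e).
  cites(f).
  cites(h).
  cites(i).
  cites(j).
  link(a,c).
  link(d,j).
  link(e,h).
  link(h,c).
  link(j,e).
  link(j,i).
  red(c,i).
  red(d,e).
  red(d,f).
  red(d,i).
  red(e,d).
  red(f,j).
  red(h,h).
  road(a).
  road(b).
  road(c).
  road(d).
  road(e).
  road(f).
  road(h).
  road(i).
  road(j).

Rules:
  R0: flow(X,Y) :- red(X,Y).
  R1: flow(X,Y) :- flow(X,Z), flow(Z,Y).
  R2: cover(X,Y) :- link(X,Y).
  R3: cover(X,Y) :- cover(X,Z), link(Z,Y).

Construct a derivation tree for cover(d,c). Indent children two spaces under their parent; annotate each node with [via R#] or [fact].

round 1: derive cover(a,c) via R2 from link(a,c)
round 1: derive cover(d,j) via R2 from link(d,j)
round 1: derive cover(e,h) via R2 from link(e,h)
round 1: derive cover(h,c) via R2 from link(h,c)
round 1: derive cover(j,e) via R2 from link(j,e)
round 1: derive cover(j,i) via R2 from link(j,i)
round 2: derive cover(d,e) via R3 from cover(d,j), link(j,e)
round 2: derive cover(d,i) via R3 from cover(d,j), link(j,i)
round 2: derive cover(e,c) via R3 from cover(e,h), link(h,c)
round 2: derive cover(j,h) via R3 from cover(j,e), link(e,h)
round 3: derive cover(d,h) via R3 from cover(d,e), link(e,h)
round 3: derive cover(j,c) via R3 from cover(j,h), link(h,c)
round 4: derive cover(d,c) via R3 from cover(d,h), link(h,c)

cover(d,c)  [via R3]
  cover(d,h)  [via R3]
    cover(d,e)  [via R3]
      cover(d,j)  [via R2]
        link(d,j)  [fact]
      link(j,e)  [fact]
    link(e,h)  [fact]
  link(h,c)  [fact]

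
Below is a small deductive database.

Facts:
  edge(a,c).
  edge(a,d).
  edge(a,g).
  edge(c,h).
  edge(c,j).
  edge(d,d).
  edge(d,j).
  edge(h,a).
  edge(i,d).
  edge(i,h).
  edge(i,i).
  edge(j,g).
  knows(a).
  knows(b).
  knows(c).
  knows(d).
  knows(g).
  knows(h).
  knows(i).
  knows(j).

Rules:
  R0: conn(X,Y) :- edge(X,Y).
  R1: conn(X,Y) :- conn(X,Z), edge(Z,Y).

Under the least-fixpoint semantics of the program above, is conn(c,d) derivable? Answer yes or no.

yes

round 1: derive conn(a,c) via R0 from edge(a,c)
round 1: derive conn(a,d) via R0 from edge(a,d)
round 1: derive conn(a,g) via R0 from edge(a,g)
round 1: derive conn(c,h) via R0 from edge(c,h)
round 1: derive conn(c,j) via R0 from edge(c,j)
round 1: derive conn(d,d) via R0 from edge(d,d)
round 1: derive conn(d,j) via R0 from edge(d,j)
round 1: derive conn(h,a) via R0 from edge(h,a)
round 1: derive conn(i,d) via R0 from edge(i,d)
round 1: derive conn(i,h) via R0 from edge(i,h)
round 1: derive conn(i,i) via R0 from edge(i,i)
round 1: derive conn(j,g) via R0 from edge(j,g)
round 2: derive conn(a,h) via R1 from conn(a,c), edge(c,h)
round 2: derive conn(a,j) via R1 from conn(a,c), edge(c,j)
round 2: derive conn(c,a) via R1 from conn(c,h), edge(h,a)
round 2: derive conn(c,g) via R1 from conn(c,j), edge(j,g)
round 2: derive conn(d,g) via R1 from conn(d,j), edge(j,g)
round 2: derive conn(h,c) via R1 from conn(h,a), edge(a,c)
round 2: derive conn(h,d) via R1 from conn(h,a), edge(a,d)
round 2: derive conn(h,g) via R1 from conn(h,a), edge(a,g)
round 2: derive conn(i,a) via R1 from conn(i,h), edge(h,a)
round 2: derive conn(i,j) via R1 from conn(i,d), edge(d,j)
round 3: derive conn(a,a) via R1 from conn(a,h), edge(h,a)
round 3: derive conn(c,c) via R1 from conn(c,a), edge(a,c)
round 3: derive conn(c,d) via R1 from conn(c,a), edge(a,d)
round 3: derive conn(h,h) via R1 from conn(h,c), edge(c,h)
round 3: derive conn(h,j) via R1 from conn(h,c), edge(c,j)
round 3: derive conn(i,c) via R1 from conn(i,a), edge(a,c)
round 3: derive conn(i,g) via R1 from conn(i,a), edge(a,g)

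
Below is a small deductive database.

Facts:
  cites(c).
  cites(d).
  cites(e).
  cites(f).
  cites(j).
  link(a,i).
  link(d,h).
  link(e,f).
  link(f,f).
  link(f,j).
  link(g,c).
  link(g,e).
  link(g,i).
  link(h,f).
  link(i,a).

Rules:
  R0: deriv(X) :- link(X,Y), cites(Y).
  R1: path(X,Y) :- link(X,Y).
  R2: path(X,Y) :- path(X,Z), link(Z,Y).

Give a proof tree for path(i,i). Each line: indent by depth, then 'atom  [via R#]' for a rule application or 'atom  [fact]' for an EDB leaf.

round 1: derive path(a,i) via R1 from link(a,i)
round 1: derive path(d,h) via R1 from link(d,h)
round 1: derive path(e,f) via R1 from link(e,f)
round 1: derive path(f,f) via R1 from link(f,f)
round 1: derive path(f,j) via R1 from link(f,j)
round 1: derive path(g,c) via R1 from link(g,c)
round 1: derive path(g,e) via R1 from link(g,e)
round 1: derive path(g,i) via R1 from link(g,i)
round 1: derive path(h,f) via R1 from link(h,f)
round 1: derive path(i,a) via R1 from link(i,a)
round 2: derive path(a,a) via R2 from path(a,i), link(i,a)
round 2: derive path(d,f) via R2 from path(d,h), link(h,f)
round 2: derive path(e,j) via R2 from path(e,f), link(f,j)
round 2: derive path(g,a) via R2 from path(g,i), link(i,a)
round 2: derive path(g,f) via R2 from path(g,e), link(e,f)
round 2: derive path(h,j) via R2 from path(h,f), link(f,j)
round 2: derive path(i,i) via R2 from path(i,a), link(a,i)
round 3: derive path(d,j) via R2 from path(d,f), link(f,j)
round 3: derive path(g,j) via R2 from path(g,f), link(f,j)

path(i,i)  [via R2]
  path(i,a)  [via R1]
    link(i,a)  [fact]
  link(a,i)  [fact]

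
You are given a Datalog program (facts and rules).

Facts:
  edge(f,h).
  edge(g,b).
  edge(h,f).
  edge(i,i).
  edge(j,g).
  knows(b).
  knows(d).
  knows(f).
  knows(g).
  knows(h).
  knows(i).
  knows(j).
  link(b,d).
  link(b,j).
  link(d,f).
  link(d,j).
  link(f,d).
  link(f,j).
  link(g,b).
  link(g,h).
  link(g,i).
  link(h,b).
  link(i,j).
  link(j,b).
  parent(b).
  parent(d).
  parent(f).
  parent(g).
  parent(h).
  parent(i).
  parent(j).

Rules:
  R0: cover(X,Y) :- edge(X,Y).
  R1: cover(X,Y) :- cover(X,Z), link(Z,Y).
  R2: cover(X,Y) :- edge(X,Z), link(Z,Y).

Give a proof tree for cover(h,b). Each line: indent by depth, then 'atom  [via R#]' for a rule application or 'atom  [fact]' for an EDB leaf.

cover(h,b)  [via R1]
  cover(h,j)  [via R2]
    edge(h,f)  [fact]
    link(f,j)  [fact]
  link(j,b)  [fact]

round 1: derive cover(f,h) via R0 from edge(f,h)
round 1: derive cover(g,b) via R0 from edge(g,b)
round 1: derive cover(h,f) via R0 from edge(h,f)
round 1: derive cover(i,i) via R0 from edge(i,i)
round 1: derive cover(j,g) via R0 from edge(j,g)
round 1: derive cover(f,b) via R2 from edge(f,h), link(h,b)
round 1: derive cover(g,d) via R2 from edge(g,b), link(b,d)
round 1: derive cover(g,j) via R2 from edge(g,b), link(b,j)
round 1: derive cover(h,d) via R2 from edge(h,f), link(f,d)
round 1: derive cover(h,j) via R2 from edge(h,f), link(f,j)
round 1: derive cover(i,j) via R2 from edge(i,i), link(i,j)
round 1: derive cover(j,b) via R2 from edge(j,g), link(g,b)
round 1: derive cover(j,h) via R2 from edge(j,g), link(g,h)
round 1: derive cover(j,i) via R2 from edge(j,g), link(g,i)
round 2: derive cover(f,d) via R1 from cover(f,b), link(b,d)
round 2: derive cover(f,j) via R1 from cover(f,b), link(b,j)
round 2: derive cover(g,f) via R1 from cover(g,d), link(d,f)
round 2: derive cover(h,b) via R1 from cover(h,j), link(j,b)
round 2: derive cover(i,b) via R1 from cover(i,j), link(j,b)
round 2: derive cover(j,d) via R1 from cover(j,b), link(b,d)
round 2: derive cover(j,j) via R1 from cover(j,b), link(b,j)
round 3: derive cover(f,f) via R1 from cover(f,d), link(d,f)
round 3: derive cover(i,d) via R1 from cover(i,b), link(b,d)
round 3: derive cover(j,f) via R1 from cover(j,d), link(d,f)
round 4: derive cover(i,f) via R1 from cover(i,d), link(d,f)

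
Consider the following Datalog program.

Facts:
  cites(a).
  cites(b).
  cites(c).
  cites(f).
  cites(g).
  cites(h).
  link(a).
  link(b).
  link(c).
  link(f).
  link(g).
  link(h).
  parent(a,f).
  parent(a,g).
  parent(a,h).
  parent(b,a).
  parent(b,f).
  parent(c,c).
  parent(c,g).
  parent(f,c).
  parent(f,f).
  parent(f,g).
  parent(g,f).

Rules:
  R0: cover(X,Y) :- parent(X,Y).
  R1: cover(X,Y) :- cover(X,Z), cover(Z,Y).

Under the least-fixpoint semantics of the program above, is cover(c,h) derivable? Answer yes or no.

no

round 1: derive cover(a,f) via R0 from parent(a,f)
round 1: derive cover(a,g) via R0 from parent(a,g)
round 1: derive cover(a,h) via R0 from parent(a,h)
round 1: derive cover(b,a) via R0 from parent(b,a)
round 1: derive cover(b,f) via R0 from parent(b,f)
round 1: derive cover(c,c) via R0 from parent(c,c)
round 1: derive cover(c,g) via R0 from parent(c,g)
round 1: derive cover(f,c) via R0 from parent(f,c)
round 1: derive cover(f,f) via R0 from parent(f,f)
round 1: derive cover(f,g) via R0 from parent(f,g)
round 1: derive cover(g,f) via R0 from parent(g,f)
round 2: derive cover(a,c) via R1 from cover(a,f), cover(f,c)
round 2: derive cover(b,c) via R1 from cover(b,f), cover(f,c)
round 2: derive cover(b,g) via R1 from cover(b,a), cover(a,g)
round 2: derive cover(b,h) via R1 from cover(b,a), cover(a,h)
round 2: derive cover(c,f) via R1 from cover(c,g), cover(g,f)
round 2: derive cover(g,c) via R1 from cover(g,f), cover(f,c)
round 2: derive cover(g,g) via R1 from cover(g,f), cover(f,g)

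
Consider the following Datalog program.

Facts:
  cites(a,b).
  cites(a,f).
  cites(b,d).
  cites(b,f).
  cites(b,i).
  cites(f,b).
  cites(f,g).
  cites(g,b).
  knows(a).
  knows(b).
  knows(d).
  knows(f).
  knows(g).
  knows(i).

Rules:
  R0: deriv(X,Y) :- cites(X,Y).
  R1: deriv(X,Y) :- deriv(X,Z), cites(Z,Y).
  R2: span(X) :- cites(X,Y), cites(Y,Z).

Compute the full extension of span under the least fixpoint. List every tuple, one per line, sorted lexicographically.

span(a)
span(b)
span(f)
span(g)

round 1: derive span(a) via R2 from cites(a,b), cites(b,d)
round 1: derive span(b) via R2 from cites(b,f), cites(f,b)
round 1: derive span(f) via R2 from cites(f,b), cites(b,d)
round 1: derive span(g) via R2 from cites(g,b), cites(b,d)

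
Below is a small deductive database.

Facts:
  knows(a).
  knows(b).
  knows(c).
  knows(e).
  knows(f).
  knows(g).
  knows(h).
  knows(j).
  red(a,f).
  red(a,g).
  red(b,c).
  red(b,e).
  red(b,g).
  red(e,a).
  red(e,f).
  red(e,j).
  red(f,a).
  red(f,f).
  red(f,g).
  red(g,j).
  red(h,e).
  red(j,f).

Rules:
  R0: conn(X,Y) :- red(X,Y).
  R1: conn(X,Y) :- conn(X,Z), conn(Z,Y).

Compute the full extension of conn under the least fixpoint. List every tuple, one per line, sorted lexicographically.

round 1: derive conn(a,f) via R0 from red(a,f)
round 1: derive conn(a,g) via R0 from red(a,g)
round 1: derive conn(b,c) via R0 from red(b,c)
round 1: derive conn(b,e) via R0 from red(b,e)
round 1: derive conn(b,g) via R0 from red(b,g)
round 1: derive conn(e,a) via R0 from red(e,a)
round 1: derive conn(e,f) via R0 from red(e,f)
round 1: derive conn(e,j) via R0 from red(e,j)
round 1: derive conn(f,a) via R0 from red(f,a)
round 1: derive conn(f,f) via R0 from red(f,f)
round 1: derive conn(f,g) via R0 from red(f,g)
round 1: derive conn(g,j) via R0 from red(g,j)
round 1: derive conn(h,e) via R0 from red(h,e)
round 1: derive conn(j,f) via R0 from red(j,f)
round 2: derive conn(a,a) via R1 from conn(a,f), conn(f,a)
round 2: derive conn(a,j) via R1 from conn(a,g), conn(g,j)
round 2: derive conn(b,a) via R1 from conn(b,e), conn(e,a)
round 2: derive conn(b,f) via R1 from conn(b,e), conn(e,f)
round 2: derive conn(b,j) via R1 from conn(b,e), conn(e,j)
round 2: derive conn(e,g) via R1 from conn(e,a), conn(a,g)
round 2: derive conn(f,j) via R1 from conn(f,g), conn(g,j)
round 2: derive conn(g,f) via R1 from conn(g,j), conn(j,f)
round 2: derive conn(h,a) via R1 from conn(h,e), conn(e,a)
round 2: derive conn(h,f) via R1 from conn(h,e), conn(e,f)
round 2: derive conn(h,j) via R1 from conn(h,e), conn(e,j)
round 2: derive conn(j,a) via R1 from conn(j,f), conn(f,a)
round 2: derive conn(j,g) via R1 from conn(j,f), conn(f,g)
round 3: derive conn(g,a) via R1 from conn(g,f), conn(f,a)
round 3: derive conn(g,g) via R1 from conn(g,f), conn(f,g)
round 3: derive conn(h,g) via R1 from conn(h,a), conn(a,g)
round 3: derive conn(j,j) via R1 from conn(j,a), conn(a,j)

conn(a,a)
conn(a,f)
conn(a,g)
conn(a,j)
conn(b,a)
conn(b,c)
conn(b,e)
conn(b,f)
conn(b,g)
conn(b,j)
conn(e,a)
conn(e,f)
conn(e,g)
conn(e,j)
conn(f,a)
conn(f,f)
conn(f,g)
conn(f,j)
conn(g,a)
conn(g,f)
conn(g,g)
conn(g,j)
conn(h,a)
conn(h,e)
conn(h,f)
conn(h,g)
conn(h,j)
conn(j,a)
conn(j,f)
conn(j,g)
conn(j,j)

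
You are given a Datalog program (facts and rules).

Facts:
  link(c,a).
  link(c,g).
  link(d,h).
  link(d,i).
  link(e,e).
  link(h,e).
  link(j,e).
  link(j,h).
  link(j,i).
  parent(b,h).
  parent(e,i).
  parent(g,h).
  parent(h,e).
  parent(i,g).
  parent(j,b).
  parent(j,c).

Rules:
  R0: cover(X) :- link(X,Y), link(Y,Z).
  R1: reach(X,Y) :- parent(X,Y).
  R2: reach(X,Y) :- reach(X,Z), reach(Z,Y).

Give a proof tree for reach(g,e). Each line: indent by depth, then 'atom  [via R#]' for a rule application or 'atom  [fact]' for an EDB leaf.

reach(g,e)  [via R2]
  reach(g,h)  [via R1]
    parent(g,h)  [fact]
  reach(h,e)  [via R1]
    parent(h,e)  [fact]

round 1: derive reach(b,h) via R1 from parent(b,h)
round 1: derive reach(e,i) via R1 from parent(e,i)
round 1: derive reach(g,h) via R1 from parent(g,h)
round 1: derive reach(h,e) via R1 from parent(h,e)
round 1: derive reach(i,g) via R1 from parent(i,g)
round 1: derive reach(j,b) via R1 from parent(j,b)
round 1: derive reach(j,c) via R1 from parent(j,c)
round 2: derive reach(b,e) via R2 from reach(b,h), reach(h,e)
round 2: derive reach(e,g) via R2 from reach(e,i), reach(i,g)
round 2: derive reach(g,e) via R2 from reach(g,h), reach(h,e)
round 2: derive reach(h,i) via R2 from reach(h,e), reach(e,i)
round 2: derive reach(i,h) via R2 from reach(i,g), reach(g,h)
round 2: derive reach(j,h) via R2 from reach(j,b), reach(b,h)
round 3: derive reach(b,g) via R2 from reach(b,e), reach(e,g)
round 3: derive reach(b,i) via R2 from reach(b,e), reach(e,i)
round 3: derive reach(e,e) via R2 from reach(e,g), reach(g,e)
round 3: derive reach(e,h) via R2 from reach(e,g), reach(g,h)
round 3: derive reach(g,g) via R2 from reach(g,e), reach(e,g)
round 3: derive reach(g,i) via R2 from reach(g,e), reach(e,i)
round 3: derive reach(h,g) via R2 from reach(h,e), reach(e,g)
round 3: derive reach(h,h) via R2 from reach(h,i), reach(i,h)
round 3: derive reach(i,e) via R2 from reach(i,g), reach(g,e)
round 3: derive reach(i,i) via R2 from reach(i,h), reach(h,i)
round 3: derive reach(j,e) via R2 from reach(j,b), reach(b,e)
round 3: derive reach(j,i) via R2 from reach(j,h), reach(h,i)
round 4: derive reach(j,g) via R2 from reach(j,b), reach(b,g)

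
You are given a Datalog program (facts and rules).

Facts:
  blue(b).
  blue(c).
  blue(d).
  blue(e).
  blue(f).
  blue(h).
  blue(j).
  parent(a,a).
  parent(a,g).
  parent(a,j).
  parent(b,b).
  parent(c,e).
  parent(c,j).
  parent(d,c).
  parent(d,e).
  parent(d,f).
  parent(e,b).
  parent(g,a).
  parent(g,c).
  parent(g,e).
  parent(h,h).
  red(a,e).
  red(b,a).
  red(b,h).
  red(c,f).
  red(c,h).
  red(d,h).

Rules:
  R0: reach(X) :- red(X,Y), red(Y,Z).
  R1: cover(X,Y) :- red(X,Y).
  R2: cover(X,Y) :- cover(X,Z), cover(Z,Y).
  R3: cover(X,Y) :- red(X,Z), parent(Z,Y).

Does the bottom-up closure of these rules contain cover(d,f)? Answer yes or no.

no

round 1: derive cover(a,e) via R1 from red(a,e)
round 1: derive cover(b,a) via R1 from red(b,a)
round 1: derive cover(b,h) via R1 from red(b,h)
round 1: derive cover(c,f) via R1 from red(c,f)
round 1: derive cover(c,h) via R1 from red(c,h)
round 1: derive cover(d,h) via R1 from red(d,h)
round 1: derive cover(a,b) via R3 from red(a,e), parent(e,b)
round 1: derive cover(b,g) via R3 from red(b,a), parent(a,g)
round 1: derive cover(b,j) via R3 from red(b,a), parent(a,j)
round 2: derive cover(a,a) via R2 from cover(a,b), cover(b,a)
round 2: derive cover(a,g) via R2 from cover(a,b), cover(b,g)
round 2: derive cover(a,h) via R2 from cover(a,b), cover(b,h)
round 2: derive cover(a,j) via R2 from cover(a,b), cover(b,j)
round 2: derive cover(b,b) via R2 from cover(b,a), cover(a,b)
round 2: derive cover(b,e) via R2 from cover(b,a), cover(a,e)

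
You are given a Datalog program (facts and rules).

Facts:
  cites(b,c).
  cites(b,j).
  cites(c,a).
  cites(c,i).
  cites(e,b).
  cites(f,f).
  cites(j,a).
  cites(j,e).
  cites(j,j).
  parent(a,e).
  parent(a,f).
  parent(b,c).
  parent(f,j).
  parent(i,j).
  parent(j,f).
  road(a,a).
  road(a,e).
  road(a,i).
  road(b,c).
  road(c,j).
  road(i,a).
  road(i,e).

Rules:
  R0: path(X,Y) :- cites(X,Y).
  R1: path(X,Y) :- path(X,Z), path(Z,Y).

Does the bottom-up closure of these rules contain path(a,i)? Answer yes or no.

round 1: derive path(b,c) via R0 from cites(b,c)
round 1: derive path(b,j) via R0 from cites(b,j)
round 1: derive path(c,a) via R0 from cites(c,a)
round 1: derive path(c,i) via R0 from cites(c,i)
round 1: derive path(e,b) via R0 from cites(e,b)
round 1: derive path(f,f) via R0 from cites(f,f)
round 1: derive path(j,a) via R0 from cites(j,a)
round 1: derive path(j,e) via R0 from cites(j,e)
round 1: derive path(j,j) via R0 from cites(j,j)
round 2: derive path(b,a) via R1 from path(b,c), path(c,a)
round 2: derive path(b,e) via R1 from path(b,j), path(j,e)
round 2: derive path(b,i) via R1 from path(b,c), path(c,i)
round 2: derive path(e,c) via R1 from path(e,b), path(b,c)
round 2: derive path(e,j) via R1 from path(e,b), path(b,j)
round 2: derive path(j,b) via R1 from path(j,e), path(e,b)
round 3: derive path(b,b) via R1 from path(b,e), path(e,b)
round 3: derive path(e,a) via R1 from path(e,b), path(b,a)
round 3: derive path(e,e) via R1 from path(e,b), path(b,e)
round 3: derive path(e,i) via R1 from path(e,b), path(b,i)
round 3: derive path(j,c) via R1 from path(j,b), path(b,c)
round 3: derive path(j,i) via R1 from path(j,b), path(b,i)

no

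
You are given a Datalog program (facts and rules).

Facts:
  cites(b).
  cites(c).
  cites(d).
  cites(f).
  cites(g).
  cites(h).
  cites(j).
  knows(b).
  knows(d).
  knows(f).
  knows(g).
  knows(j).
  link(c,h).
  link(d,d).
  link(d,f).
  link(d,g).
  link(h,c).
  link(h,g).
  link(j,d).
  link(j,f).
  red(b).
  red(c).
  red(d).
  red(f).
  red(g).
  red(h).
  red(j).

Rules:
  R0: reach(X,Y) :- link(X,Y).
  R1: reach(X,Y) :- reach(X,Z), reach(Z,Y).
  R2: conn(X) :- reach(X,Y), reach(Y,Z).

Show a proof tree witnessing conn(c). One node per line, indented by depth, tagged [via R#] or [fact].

round 1: derive reach(c,h) via R0 from link(c,h)
round 1: derive reach(d,d) via R0 from link(d,d)
round 1: derive reach(d,f) via R0 from link(d,f)
round 1: derive reach(d,g) via R0 from link(d,g)
round 1: derive reach(h,c) via R0 from link(h,c)
round 1: derive reach(h,g) via R0 from link(h,g)
round 1: derive reach(j,d) via R0 from link(j,d)
round 1: derive reach(j,f) via R0 from link(j,f)
round 2: derive reach(c,c) via R1 from reach(c,h), reach(h,c)
round 2: derive reach(c,g) via R1 from reach(c,h), reach(h,g)
round 2: derive reach(h,h) via R1 from reach(h,c), reach(c,h)
round 2: derive reach(j,g) via R1 from reach(j,d), reach(d,g)
round 2: derive conn(c) via R2 from reach(c,h), reach(h,c)
round 2: derive conn(d) via R2 from reach(d,d), reach(d,d)
round 2: derive conn(h) via R2 from reach(h,c), reach(c,h)
round 2: derive conn(j) via R2 from reach(j,d), reach(d,d)

conn(c)  [via R2]
  reach(c,h)  [via R0]
    link(c,h)  [fact]
  reach(h,c)  [via R0]
    link(h,c)  [fact]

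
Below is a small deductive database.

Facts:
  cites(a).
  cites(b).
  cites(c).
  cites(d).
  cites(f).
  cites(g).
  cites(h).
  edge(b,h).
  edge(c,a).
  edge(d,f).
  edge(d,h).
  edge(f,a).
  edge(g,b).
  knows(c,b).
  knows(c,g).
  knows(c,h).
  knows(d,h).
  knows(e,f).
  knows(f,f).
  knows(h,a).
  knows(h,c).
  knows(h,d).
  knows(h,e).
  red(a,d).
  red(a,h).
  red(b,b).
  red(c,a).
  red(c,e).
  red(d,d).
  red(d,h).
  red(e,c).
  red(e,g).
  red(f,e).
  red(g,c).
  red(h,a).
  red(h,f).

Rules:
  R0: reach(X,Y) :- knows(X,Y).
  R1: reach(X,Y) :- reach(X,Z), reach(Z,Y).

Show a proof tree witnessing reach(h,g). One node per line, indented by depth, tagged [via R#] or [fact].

round 1: derive reach(c,b) via R0 from knows(c,b)
round 1: derive reach(c,g) via R0 from knows(c,g)
round 1: derive reach(c,h) via R0 from knows(c,h)
round 1: derive reach(d,h) via R0 from knows(d,h)
round 1: derive reach(e,f) via R0 from knows(e,f)
round 1: derive reach(f,f) via R0 from knows(f,f)
round 1: derive reach(h,a) via R0 from knows(h,a)
round 1: derive reach(h,c) via R0 from knows(h,c)
round 1: derive reach(h,d) via R0 from knows(h,d)
round 1: derive reach(h,e) via R0 from knows(h,e)
round 2: derive reach(c,a) via R1 from reach(c,h), reach(h,a)
round 2: derive reach(c,c) via R1 from reach(c,h), reach(h,c)
round 2: derive reach(c,d) via R1 from reach(c,h), reach(h,d)
round 2: derive reach(c,e) via R1 from reach(c,h), reach(h,e)
round 2: derive reach(d,a) via R1 from reach(d,h), reach(h,a)
round 2: derive reach(d,c) via R1 from reach(d,h), reach(h,c)
round 2: derive reach(d,d) via R1 from reach(d,h), reach(h,d)
round 2: derive reach(d,e) via R1 from reach(d,h), reach(h,e)
round 2: derive reach(h,b) via R1 from reach(h,c), reach(c,b)
round 2: derive reach(h,f) via R1 from reach(h,e), reach(e,f)
round 2: derive reach(h,g) via R1 from reach(h,c), reach(c,g)
round 2: derive reach(h,h) via R1 from reach(h,c), reach(c,h)
round 3: derive reach(c,f) via R1 from reach(c,e), reach(e,f)
round 3: derive reach(d,b) via R1 from reach(d,c), reach(c,b)
round 3: derive reach(d,f) via R1 from reach(d,e), reach(e,f)
round 3: derive reach(d,g) via R1 from reach(d,c), reach(c,g)

reach(h,g)  [via R1]
  reach(h,c)  [via R0]
    knows(h,c)  [fact]
  reach(c,g)  [via R0]
    knows(c,g)  [fact]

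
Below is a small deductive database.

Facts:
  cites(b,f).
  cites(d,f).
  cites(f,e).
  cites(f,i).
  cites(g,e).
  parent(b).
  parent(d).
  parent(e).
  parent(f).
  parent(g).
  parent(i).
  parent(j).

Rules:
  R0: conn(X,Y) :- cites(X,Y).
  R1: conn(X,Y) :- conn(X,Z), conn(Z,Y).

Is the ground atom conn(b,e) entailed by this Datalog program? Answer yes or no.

round 1: derive conn(b,f) via R0 from cites(b,f)
round 1: derive conn(d,f) via R0 from cites(d,f)
round 1: derive conn(f,e) via R0 from cites(f,e)
round 1: derive conn(f,i) via R0 from cites(f,i)
round 1: derive conn(g,e) via R0 from cites(g,e)
round 2: derive conn(b,e) via R1 from conn(b,f), conn(f,e)
round 2: derive conn(b,i) via R1 from conn(b,f), conn(f,i)
round 2: derive conn(d,e) via R1 from conn(d,f), conn(f,e)
round 2: derive conn(d,i) via R1 from conn(d,f), conn(f,i)

yes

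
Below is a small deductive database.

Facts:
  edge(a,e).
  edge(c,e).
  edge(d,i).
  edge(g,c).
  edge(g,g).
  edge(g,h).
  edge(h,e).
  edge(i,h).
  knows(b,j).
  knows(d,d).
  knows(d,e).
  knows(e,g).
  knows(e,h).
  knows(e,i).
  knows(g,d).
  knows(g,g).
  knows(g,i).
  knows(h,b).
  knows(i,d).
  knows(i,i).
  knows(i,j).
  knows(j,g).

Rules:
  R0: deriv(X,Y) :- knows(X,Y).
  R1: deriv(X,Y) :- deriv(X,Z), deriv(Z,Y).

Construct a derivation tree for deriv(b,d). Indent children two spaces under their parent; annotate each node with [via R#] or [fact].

deriv(b,d)  [via R1]
  deriv(b,g)  [via R1]
    deriv(b,j)  [via R0]
      knows(b,j)  [fact]
    deriv(j,g)  [via R0]
      knows(j,g)  [fact]
  deriv(g,d)  [via R0]
    knows(g,d)  [fact]

round 1: derive deriv(b,j) via R0 from knows(b,j)
round 1: derive deriv(d,d) via R0 from knows(d,d)
round 1: derive deriv(d,e) via R0 from knows(d,e)
round 1: derive deriv(e,g) via R0 from knows(e,g)
round 1: derive deriv(e,h) via R0 from knows(e,h)
round 1: derive deriv(e,i) via R0 from knows(e,i)
round 1: derive deriv(g,d) via R0 from knows(g,d)
round 1: derive deriv(g,g) via R0 from knows(g,g)
round 1: derive deriv(g,i) via R0 from knows(g,i)
round 1: derive deriv(h,b) via R0 from knows(h,b)
round 1: derive deriv(i,d) via R0 from knows(i,d)
round 1: derive deriv(i,i) via R0 from knows(i,i)
round 1: derive deriv(i,j) via R0 from knows(i,j)
round 1: derive deriv(j,g) via R0 from knows(j,g)
round 2: derive deriv(b,g) via R1 from deriv(b,j), deriv(j,g)
round 2: derive deriv(d,g) via R1 from deriv(d,e), deriv(e,g)
round 2: derive deriv(d,h) via R1 from deriv(d,e), deriv(e,h)
round 2: derive deriv(d,i) via R1 from deriv(d,e), deriv(e,i)
round 2: derive deriv(e,b) via R1 from deriv(e,h), deriv(h,b)
round 2: derive deriv(e,d) via R1 from deriv(e,g), deriv(g,d)
round 2: derive deriv(e,j) via R1 from deriv(e,i), deriv(i,j)
round 2: derive deriv(g,e) via R1 from deriv(g,d), deriv(d,e)
round 2: derive deriv(g,j) via R1 from deriv(g,i), deriv(i,j)
round 2: derive deriv(h,j) via R1 from deriv(h,b), deriv(b,j)
round 2: derive deriv(i,e) via R1 from deriv(i,d), deriv(d,e)
round 2: derive deriv(i,g) via R1 from deriv(i,j), deriv(j,g)
round 2: derive deriv(j,d) via R1 from deriv(j,g), deriv(g,d)
round 2: derive deriv(j,i) via R1 from deriv(j,g), deriv(g,i)
round 3: derive deriv(b,d) via R1 from deriv(b,g), deriv(g,d)
round 3: derive deriv(b,e) via R1 from deriv(b,g), deriv(g,e)
round 3: derive deriv(b,i) via R1 from deriv(b,g), deriv(g,i)
round 3: derive deriv(d,b) via R1 from deriv(d,e), deriv(e,b)
round 3: derive deriv(d,j) via R1 from deriv(d,e), deriv(e,j)
round 3: derive deriv(e,e) via R1 from deriv(e,d), deriv(d,e)
round 3: derive deriv(g,b) via R1 from deriv(g,e), deriv(e,b)
round 3: derive deriv(g,h) via R1 from deriv(g,d), deriv(d,h)
round 3: derive deriv(h,d) via R1 from deriv(h,j), deriv(j,d)
round 3: derive deriv(h,g) via R1 from deriv(h,b), deriv(b,g)
round 3: derive deriv(h,i) via R1 from deriv(h,j), deriv(j,i)
round 3: derive deriv(i,b) via R1 from deriv(i,e), deriv(e,b)
round 3: derive deriv(i,h) via R1 from deriv(i,d), deriv(d,h)
round 3: derive deriv(j,e) via R1 from deriv(j,d), deriv(d,e)
round 3: derive deriv(j,h) via R1 from deriv(j,d), deriv(d,h)
round 3: derive deriv(j,j) via R1 from deriv(j,g), deriv(g,j)
round 4: derive deriv(b,b) via R1 from deriv(b,d), deriv(d,b)
round 4: derive deriv(b,h) via R1 from deriv(b,d), deriv(d,h)
round 4: derive deriv(h,e) via R1 from deriv(h,b), deriv(b,e)
round 4: derive deriv(h,h) via R1 from deriv(h,d), deriv(d,h)
round 4: derive deriv(j,b) via R1 from deriv(j,d), deriv(d,b)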